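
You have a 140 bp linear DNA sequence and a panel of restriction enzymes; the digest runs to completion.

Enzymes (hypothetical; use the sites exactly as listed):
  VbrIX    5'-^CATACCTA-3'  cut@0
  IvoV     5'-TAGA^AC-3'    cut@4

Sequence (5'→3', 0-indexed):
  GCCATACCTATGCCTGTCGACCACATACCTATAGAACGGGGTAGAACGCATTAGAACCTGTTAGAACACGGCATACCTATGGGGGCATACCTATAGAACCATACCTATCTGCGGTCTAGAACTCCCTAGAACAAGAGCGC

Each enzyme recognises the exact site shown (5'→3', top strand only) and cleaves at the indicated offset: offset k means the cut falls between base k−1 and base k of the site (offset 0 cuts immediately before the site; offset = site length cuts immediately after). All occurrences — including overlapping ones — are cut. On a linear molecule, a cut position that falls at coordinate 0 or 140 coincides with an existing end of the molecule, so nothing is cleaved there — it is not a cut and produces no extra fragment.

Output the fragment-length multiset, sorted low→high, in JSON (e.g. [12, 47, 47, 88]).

Site scan:
  VbrIX CATACCTA/0: at [2, 23, 71, 85, 99] ⇒ [2, 23, 71, 85, 99]
  IvoV TAGAAC/4: at [31, 41, 51, 61, 93, 116, 126] ⇒ [35, 45, 55, 65, 97, 120, 130]

All cut coordinates (distinct, sorted): [2, 23, 35, 45, 55, 65, 71, 85, 97, 99, 120, 130]

Fragments:
  [0,2): 2 bp
  [2,23): 21 bp
  [23,35): 12 bp
  [35,45): 10 bp
  [45,55): 10 bp
  [55,65): 10 bp
  [65,71): 6 bp
  [71,85): 14 bp
  [85,97): 12 bp
  [97,99): 2 bp
  [99,120): 21 bp
  [120,130): 10 bp
  [130,140): 10 bp

[2,2,6,10,10,10,10,10,12,12,14,21,21]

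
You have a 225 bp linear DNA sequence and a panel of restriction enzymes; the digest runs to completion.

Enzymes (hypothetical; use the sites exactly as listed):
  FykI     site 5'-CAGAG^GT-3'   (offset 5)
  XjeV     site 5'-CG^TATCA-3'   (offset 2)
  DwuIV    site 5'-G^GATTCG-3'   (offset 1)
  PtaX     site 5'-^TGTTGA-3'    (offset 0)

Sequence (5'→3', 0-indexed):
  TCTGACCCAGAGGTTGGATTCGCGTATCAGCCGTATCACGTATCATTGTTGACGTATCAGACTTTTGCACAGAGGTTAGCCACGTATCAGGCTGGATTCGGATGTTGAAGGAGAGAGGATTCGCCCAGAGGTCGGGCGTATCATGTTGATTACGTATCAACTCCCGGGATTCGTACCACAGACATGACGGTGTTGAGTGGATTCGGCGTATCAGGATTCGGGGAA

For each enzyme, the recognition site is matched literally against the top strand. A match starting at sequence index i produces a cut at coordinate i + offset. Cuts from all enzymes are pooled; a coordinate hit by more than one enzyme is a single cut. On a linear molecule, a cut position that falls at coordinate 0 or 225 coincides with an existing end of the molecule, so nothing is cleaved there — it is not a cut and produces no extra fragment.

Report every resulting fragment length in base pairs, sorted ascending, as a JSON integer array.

Site scan:
  FykI CAGAGGT/5: at [7, 69, 125] ⇒ [12, 74, 130]
  XjeV CGTATCA/2: at [22, 31, 38, 52, 82, 136, 152, 206] ⇒ [24, 33, 40, 54, 84, 138, 154, 208]
  DwuIV GGATTCG/1: at [15, 93, 116, 166, 198, 213] ⇒ [16, 94, 117, 167, 199, 214]
  PtaX TGTTGA/0: at [46, 102, 143, 190] ⇒ [46, 102, 143, 190]

Pooled cuts: [12, 16, 24, 33, 40, 46, 54, 74, 84, 94, 102, 117, 130, 138, 143, 154, 167, 190, 199, 208, 214]

Fragments:
  [0,12): 12 bp
  [12,16): 4 bp
  [16,24): 8 bp
  [24,33): 9 bp
  [33,40): 7 bp
  [40,46): 6 bp
  [46,54): 8 bp
  [54,74): 20 bp
  [74,84): 10 bp
  [84,94): 10 bp
  [94,102): 8 bp
  [102,117): 15 bp
  [117,130): 13 bp
  [130,138): 8 bp
  [138,143): 5 bp
  [143,154): 11 bp
  [154,167): 13 bp
  [167,190): 23 bp
  [190,199): 9 bp
  [199,208): 9 bp
  [208,214): 6 bp
  [214,225): 11 bp

[4,5,6,6,7,8,8,8,8,9,9,9,10,10,11,11,12,13,13,15,20,23]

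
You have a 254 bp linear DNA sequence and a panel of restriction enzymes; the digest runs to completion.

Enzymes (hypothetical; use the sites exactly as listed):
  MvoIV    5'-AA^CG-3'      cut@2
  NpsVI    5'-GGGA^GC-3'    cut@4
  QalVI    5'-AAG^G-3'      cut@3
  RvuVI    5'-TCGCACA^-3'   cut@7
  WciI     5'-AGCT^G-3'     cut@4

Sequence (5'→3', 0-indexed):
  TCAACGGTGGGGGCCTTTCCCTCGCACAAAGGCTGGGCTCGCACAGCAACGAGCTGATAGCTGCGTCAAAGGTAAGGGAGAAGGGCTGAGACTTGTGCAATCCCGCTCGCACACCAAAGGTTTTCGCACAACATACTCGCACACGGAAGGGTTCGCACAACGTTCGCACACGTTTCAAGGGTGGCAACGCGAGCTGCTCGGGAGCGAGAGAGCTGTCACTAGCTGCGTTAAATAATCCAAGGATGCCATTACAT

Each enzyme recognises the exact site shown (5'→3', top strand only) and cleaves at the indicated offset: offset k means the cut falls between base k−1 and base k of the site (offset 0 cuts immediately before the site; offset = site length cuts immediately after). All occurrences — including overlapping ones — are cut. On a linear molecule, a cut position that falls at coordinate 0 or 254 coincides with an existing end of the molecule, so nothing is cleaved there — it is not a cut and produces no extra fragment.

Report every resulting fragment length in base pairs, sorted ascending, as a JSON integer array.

[1,3,4,4,5,6,6,6,7,7,8,8,8,9,9,10,10,10,11,11,13,13,14,17,24,30]

Site scan:
  MvoIV (AACG, off=2): starts [2, 47, 158, 185] → cuts [4, 49, 160, 187]
  NpsVI (GGGAGC, off=4): starts [199] → cuts [203]
  QalVI (AAGG, off=3): starts [28, 68, 73, 80, 116, 146, 176, 238] → cuts [31, 71, 76, 83, 119, 149, 179, 241]
  RvuVI (TCGCACA, off=7): starts [21, 38, 106, 123, 136, 152, 163] → cuts [28, 45, 113, 130, 143, 159, 170]
  WciI (AGCTG, off=4): starts [51, 58, 191, 210, 220] → cuts [55, 62, 195, 214, 224]

Pooled cuts: [4, 28, 31, 45, 49, 55, 62, 71, 76, 83, 113, 119, 130, 143, 149, 159, 160, 170, 179, 187, 195, 203, 214, 224, 241]

Fragments:
  [0,4): 4 bp
  [4,28): 24 bp
  [28,31): 3 bp
  [31,45): 14 bp
  [45,49): 4 bp
  [49,55): 6 bp
  [55,62): 7 bp
  [62,71): 9 bp
  [71,76): 5 bp
  [76,83): 7 bp
  [83,113): 30 bp
  [113,119): 6 bp
  [119,130): 11 bp
  [130,143): 13 bp
  [143,149): 6 bp
  [149,159): 10 bp
  [159,160): 1 bp
  [160,170): 10 bp
  [170,179): 9 bp
  [179,187): 8 bp
  [187,195): 8 bp
  [195,203): 8 bp
  [203,214): 11 bp
  [214,224): 10 bp
  [224,241): 17 bp
  [241,254): 13 bp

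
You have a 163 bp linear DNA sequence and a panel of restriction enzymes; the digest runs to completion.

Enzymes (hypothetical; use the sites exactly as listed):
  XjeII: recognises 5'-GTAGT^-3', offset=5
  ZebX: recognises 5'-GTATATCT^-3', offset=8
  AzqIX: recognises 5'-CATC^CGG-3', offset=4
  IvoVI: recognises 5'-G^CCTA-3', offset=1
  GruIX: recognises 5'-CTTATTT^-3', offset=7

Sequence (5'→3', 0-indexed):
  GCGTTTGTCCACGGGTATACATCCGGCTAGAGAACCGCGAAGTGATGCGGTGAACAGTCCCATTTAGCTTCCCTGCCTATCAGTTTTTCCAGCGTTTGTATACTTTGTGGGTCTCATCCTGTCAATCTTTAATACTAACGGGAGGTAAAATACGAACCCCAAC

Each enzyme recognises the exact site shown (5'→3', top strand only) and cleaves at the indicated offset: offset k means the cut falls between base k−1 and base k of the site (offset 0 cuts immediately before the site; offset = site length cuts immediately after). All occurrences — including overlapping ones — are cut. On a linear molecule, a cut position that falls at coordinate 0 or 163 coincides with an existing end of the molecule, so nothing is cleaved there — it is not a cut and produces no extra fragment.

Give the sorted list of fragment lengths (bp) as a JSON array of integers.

[23,52,88]

Per-enzyme occurrences:
  XjeII (GTAGT, off=5): no sites
  ZebX (GTATATCT, off=8): no sites
  AzqIX (CATCCGG, off=4): starts [19] → cuts [23]
  IvoVI (GCCTA, off=1): starts [74] → cuts [75]
  GruIX (CTTATTT, off=7): no sites

All cut coordinates (distinct, sorted): [23, 75]

Fragments:
  [0,23): 23 bp
  [23,75): 52 bp
  [75,163): 88 bp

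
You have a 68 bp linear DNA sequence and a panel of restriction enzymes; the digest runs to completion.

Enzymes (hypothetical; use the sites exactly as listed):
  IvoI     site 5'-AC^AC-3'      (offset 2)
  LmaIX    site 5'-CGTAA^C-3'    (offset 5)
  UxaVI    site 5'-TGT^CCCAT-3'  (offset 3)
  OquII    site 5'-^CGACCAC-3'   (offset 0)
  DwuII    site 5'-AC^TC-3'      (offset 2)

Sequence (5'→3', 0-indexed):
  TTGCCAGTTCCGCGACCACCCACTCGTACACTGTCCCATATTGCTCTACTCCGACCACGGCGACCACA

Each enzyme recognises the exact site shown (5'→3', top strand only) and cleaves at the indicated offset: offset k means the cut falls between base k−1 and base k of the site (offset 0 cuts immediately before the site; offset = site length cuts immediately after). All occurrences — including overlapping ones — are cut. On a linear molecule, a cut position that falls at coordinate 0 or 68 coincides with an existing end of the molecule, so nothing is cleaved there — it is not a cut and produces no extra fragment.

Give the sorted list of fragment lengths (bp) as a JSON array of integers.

Per-enzyme occurrences:
  IvoI (ACAC, off=2): starts [27] → cuts [29]
  LmaIX (CGTAAC, off=5): no sites
  UxaVI (TGTCCCAT, off=3): starts [31] → cuts [34]
  OquII (CGACCAC, off=0): starts [12, 51, 60] → cuts [12, 51, 60]
  DwuII (ACTC, off=2): starts [21, 47] → cuts [23, 49]

All cut coordinates (distinct, sorted): [12, 23, 29, 34, 49, 51, 60]

Fragment lengths:
  [0,12): 12 bp
  [12,23): 11 bp
  [23,29): 6 bp
  [29,34): 5 bp
  [34,49): 15 bp
  [49,51): 2 bp
  [51,60): 9 bp
  [60,68): 8 bp

[2,5,6,8,9,11,12,15]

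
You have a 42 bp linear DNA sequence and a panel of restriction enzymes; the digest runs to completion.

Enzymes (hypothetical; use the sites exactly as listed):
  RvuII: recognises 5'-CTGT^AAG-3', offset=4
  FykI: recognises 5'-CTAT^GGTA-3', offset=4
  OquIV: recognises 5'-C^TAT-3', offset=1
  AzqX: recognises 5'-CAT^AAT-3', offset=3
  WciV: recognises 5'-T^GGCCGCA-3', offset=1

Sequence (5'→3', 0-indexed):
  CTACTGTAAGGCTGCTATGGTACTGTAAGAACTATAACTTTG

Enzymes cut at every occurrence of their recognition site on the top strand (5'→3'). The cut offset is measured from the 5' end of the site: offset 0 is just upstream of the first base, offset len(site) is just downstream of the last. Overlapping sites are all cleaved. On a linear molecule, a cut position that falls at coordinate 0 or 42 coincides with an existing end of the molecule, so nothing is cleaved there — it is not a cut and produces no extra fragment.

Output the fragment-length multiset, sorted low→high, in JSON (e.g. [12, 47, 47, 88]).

Site scan:
  RvuII (CTGTAAG, off=4): starts [3, 22] → cuts [7, 26]
  FykI (CTATGGTA, off=4): starts [14] → cuts [18]
  OquIV (CTAT, off=1): starts [14, 31] → cuts [15, 32]
  AzqX (CATAAT, off=3): no sites
  WciV (TGGCCGCA, off=1): no sites

Pooled cuts: [7, 15, 18, 26, 32]

Fragments:
  [0,7): 7 bp
  [7,15): 8 bp
  [15,18): 3 bp
  [18,26): 8 bp
  [26,32): 6 bp
  [32,42): 10 bp

[3,6,7,8,8,10]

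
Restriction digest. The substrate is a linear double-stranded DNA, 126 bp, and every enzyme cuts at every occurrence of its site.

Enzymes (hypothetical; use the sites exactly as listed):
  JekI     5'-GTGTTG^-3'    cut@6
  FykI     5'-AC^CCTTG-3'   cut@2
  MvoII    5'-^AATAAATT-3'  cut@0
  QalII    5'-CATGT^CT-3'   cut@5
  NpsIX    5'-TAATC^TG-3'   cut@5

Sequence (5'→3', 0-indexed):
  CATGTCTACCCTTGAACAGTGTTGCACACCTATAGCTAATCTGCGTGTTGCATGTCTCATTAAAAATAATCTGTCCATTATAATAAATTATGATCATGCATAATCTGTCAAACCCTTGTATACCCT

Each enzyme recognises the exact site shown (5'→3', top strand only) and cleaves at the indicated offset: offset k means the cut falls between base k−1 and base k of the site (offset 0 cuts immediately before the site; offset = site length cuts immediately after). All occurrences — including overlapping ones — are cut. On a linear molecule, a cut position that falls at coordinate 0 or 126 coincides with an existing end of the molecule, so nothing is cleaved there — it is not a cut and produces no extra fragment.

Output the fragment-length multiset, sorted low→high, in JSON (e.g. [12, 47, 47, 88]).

Per-enzyme occurrences:
  JekI GTGTTG/6: at [18, 44] ⇒ [24, 50]
  FykI ACCCTTG/2: at [7, 111] ⇒ [9, 113]
  MvoII AATAAATT/0: at [81] ⇒ [81]
  QalII CATGTCT/5: at [0, 50] ⇒ [5, 55]
  NpsIX TAATCTG/5: at [36, 66, 100] ⇒ [41, 71, 105]

Pooled cuts: [5, 9, 24, 41, 50, 55, 71, 81, 105, 113]

Fragment lengths:
  [0,5): 5 bp
  [5,9): 4 bp
  [9,24): 15 bp
  [24,41): 17 bp
  [41,50): 9 bp
  [50,55): 5 bp
  [55,71): 16 bp
  [71,81): 10 bp
  [81,105): 24 bp
  [105,113): 8 bp
  [113,126): 13 bp

[4,5,5,8,9,10,13,15,16,17,24]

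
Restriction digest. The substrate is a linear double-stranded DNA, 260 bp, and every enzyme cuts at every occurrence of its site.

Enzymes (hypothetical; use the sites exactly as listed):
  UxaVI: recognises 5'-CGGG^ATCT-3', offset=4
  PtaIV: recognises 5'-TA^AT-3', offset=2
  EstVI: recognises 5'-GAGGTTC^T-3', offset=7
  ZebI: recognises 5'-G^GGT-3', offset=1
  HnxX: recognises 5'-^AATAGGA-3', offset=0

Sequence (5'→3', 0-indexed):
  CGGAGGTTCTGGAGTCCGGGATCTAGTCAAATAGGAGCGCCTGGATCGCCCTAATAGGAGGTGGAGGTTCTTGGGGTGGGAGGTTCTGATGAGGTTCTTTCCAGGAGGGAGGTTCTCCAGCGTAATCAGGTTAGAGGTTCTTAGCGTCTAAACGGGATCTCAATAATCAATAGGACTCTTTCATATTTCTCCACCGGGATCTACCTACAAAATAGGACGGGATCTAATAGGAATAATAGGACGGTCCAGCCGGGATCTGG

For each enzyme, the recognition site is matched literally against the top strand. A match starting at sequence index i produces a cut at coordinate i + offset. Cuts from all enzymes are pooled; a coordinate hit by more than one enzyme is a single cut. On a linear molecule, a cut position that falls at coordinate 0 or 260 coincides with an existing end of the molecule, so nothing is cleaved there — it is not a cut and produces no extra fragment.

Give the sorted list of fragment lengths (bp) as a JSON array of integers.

Site scan:
  UxaVI CGGGATCT/4: at [16, 152, 194, 217, 250] ⇒ [20, 156, 198, 221, 254]
  PtaIV TAAT/2: at [51, 122, 163, 224, 233] ⇒ [53, 124, 165, 226, 235]
  EstVI GAGGTTCT/7: at [2, 63, 79, 90, 108, 133] ⇒ [9, 70, 86, 97, 115, 140]
  ZebI GGGT/1: at [73] ⇒ [74]
  HnxX AATAGGA/0: at [29, 52, 168, 210, 225, 234] ⇒ [29, 52, 168, 210, 225, 234]

All cut coordinates (distinct, sorted): [9, 20, 29, 52, 53, 70, 74, 86, 97, 115, 124, 140, 156, 165, 168, 198, 210, 221, 225, 226, 234, 235, 254]

Fragment lengths:
  [0,9): 9 bp
  [9,20): 11 bp
  [20,29): 9 bp
  [29,52): 23 bp
  [52,53): 1 bp
  [53,70): 17 bp
  [70,74): 4 bp
  [74,86): 12 bp
  [86,97): 11 bp
  [97,115): 18 bp
  [115,124): 9 bp
  [124,140): 16 bp
  [140,156): 16 bp
  [156,165): 9 bp
  [165,168): 3 bp
  [168,198): 30 bp
  [198,210): 12 bp
  [210,221): 11 bp
  [221,225): 4 bp
  [225,226): 1 bp
  [226,234): 8 bp
  [234,235): 1 bp
  [235,254): 19 bp
  [254,260): 6 bp

[1,1,1,3,4,4,6,8,9,9,9,9,11,11,11,12,12,16,16,17,18,19,23,30]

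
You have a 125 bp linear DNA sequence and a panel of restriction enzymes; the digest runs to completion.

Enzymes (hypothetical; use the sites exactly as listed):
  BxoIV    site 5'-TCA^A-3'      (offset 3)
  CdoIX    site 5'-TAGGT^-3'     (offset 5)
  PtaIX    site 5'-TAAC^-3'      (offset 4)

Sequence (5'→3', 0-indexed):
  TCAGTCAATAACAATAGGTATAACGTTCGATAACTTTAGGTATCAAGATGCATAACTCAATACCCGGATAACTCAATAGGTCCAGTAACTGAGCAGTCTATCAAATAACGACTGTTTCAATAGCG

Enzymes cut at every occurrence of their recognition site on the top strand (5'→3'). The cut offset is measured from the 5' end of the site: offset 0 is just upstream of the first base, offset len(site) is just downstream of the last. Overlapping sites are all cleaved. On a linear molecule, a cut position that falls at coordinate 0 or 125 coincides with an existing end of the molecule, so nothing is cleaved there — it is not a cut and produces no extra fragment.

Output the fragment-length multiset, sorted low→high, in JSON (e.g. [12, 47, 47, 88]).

[3,3,4,5,5,6,6,6,7,7,7,8,10,10,11,13,14]

Site scan:
  BxoIV (TCAA, off=3): starts [4, 42, 56, 72, 100, 116] → cuts [7, 45, 59, 75, 103, 119]
  CdoIX (TAGGT, off=5): starts [14, 36, 76] → cuts [19, 41, 81]
  PtaIX (TAAC, off=4): starts [8, 20, 30, 52, 68, 85, 105] → cuts [12, 24, 34, 56, 72, 89, 109]

Pooled cuts: [7, 12, 19, 24, 34, 41, 45, 56, 59, 72, 75, 81, 89, 103, 109, 119]

Fragments:
  [0,7): 7 bp
  [7,12): 5 bp
  [12,19): 7 bp
  [19,24): 5 bp
  [24,34): 10 bp
  [34,41): 7 bp
  [41,45): 4 bp
  [45,56): 11 bp
  [56,59): 3 bp
  [59,72): 13 bp
  [72,75): 3 bp
  [75,81): 6 bp
  [81,89): 8 bp
  [89,103): 14 bp
  [103,109): 6 bp
  [109,119): 10 bp
  [119,125): 6 bp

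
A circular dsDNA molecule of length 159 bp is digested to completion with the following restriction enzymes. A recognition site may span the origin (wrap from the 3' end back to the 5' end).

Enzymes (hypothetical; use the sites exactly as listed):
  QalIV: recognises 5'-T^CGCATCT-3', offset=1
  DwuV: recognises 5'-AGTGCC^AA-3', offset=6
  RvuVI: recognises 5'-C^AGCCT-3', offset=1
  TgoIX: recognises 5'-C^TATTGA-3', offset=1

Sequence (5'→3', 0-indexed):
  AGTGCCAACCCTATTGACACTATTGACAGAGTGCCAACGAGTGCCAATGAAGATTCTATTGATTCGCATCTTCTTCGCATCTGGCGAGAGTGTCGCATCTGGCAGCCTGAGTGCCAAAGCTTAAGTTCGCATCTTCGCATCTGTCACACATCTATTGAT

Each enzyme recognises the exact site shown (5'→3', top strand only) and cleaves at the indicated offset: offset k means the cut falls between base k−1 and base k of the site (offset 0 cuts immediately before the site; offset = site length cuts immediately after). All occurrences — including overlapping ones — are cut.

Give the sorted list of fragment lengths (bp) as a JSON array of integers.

Scan for sites:
  QalIV TCGCATCT/1: at [63, 74, 92, 126, 134] ⇒ [64, 75, 93, 127, 135]
  DwuV AGTGCCAA/6: at [0, 29, 39, 109] ⇒ [6, 35, 45, 115]
  RvuVI CAGCCT/1: at [102] ⇒ [103]
  TgoIX CTATTGA/1: at [10, 19, 55, 151] ⇒ [11, 20, 56, 152]

Pooled cuts: [6, 11, 20, 35, 45, 56, 64, 75, 93, 103, 115, 127, 135, 152]

Fragment lengths:
  6→11: 5 bp
  11→20: 9 bp
  20→35: 15 bp
  35→45: 10 bp
  45→56: 11 bp
  56→64: 8 bp
  64→75: 11 bp
  75→93: 18 bp
  93→103: 10 bp
  103→115: 12 bp
  115→127: 12 bp
  127→135: 8 bp
  135→152: 17 bp
  152→6 (wrap): 159-152+6 = 13 bp

[5,8,8,9,10,10,11,11,12,12,13,15,17,18]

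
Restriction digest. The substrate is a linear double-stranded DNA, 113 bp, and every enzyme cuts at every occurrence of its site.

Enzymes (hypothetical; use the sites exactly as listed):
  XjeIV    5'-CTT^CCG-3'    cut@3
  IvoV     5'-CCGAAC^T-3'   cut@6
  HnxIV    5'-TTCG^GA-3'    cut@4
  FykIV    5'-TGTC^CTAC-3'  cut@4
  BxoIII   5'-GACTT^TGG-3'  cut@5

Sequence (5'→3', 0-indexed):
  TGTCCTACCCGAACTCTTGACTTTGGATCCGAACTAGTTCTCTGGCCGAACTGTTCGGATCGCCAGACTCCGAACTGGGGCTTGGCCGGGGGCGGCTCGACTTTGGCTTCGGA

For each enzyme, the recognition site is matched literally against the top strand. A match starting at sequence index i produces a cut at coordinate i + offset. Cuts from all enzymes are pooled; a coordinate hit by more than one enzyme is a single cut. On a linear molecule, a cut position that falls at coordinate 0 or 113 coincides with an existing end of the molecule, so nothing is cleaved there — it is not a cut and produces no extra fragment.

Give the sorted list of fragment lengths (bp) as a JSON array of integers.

Scan for sites:
  XjeIV (CTTCCG, off=3): no sites
  IvoV (CCGAACT, off=6): starts [8, 28, 45, 69] → cuts [14, 34, 51, 75]
  HnxIV (TTCGGA, off=4): starts [53, 107] → cuts [57, 111]
  FykIV (TGTCCTAC, off=4): starts [0] → cuts [4]
  BxoIII (GACTTTGG, off=5): starts [18, 98] → cuts [23, 103]

Pooled cuts: [4, 14, 23, 34, 51, 57, 75, 103, 111]

Fragments:
  [0,4): 4 bp
  [4,14): 10 bp
  [14,23): 9 bp
  [23,34): 11 bp
  [34,51): 17 bp
  [51,57): 6 bp
  [57,75): 18 bp
  [75,103): 28 bp
  [103,111): 8 bp
  [111,113): 2 bp

[2,4,6,8,9,10,11,17,18,28]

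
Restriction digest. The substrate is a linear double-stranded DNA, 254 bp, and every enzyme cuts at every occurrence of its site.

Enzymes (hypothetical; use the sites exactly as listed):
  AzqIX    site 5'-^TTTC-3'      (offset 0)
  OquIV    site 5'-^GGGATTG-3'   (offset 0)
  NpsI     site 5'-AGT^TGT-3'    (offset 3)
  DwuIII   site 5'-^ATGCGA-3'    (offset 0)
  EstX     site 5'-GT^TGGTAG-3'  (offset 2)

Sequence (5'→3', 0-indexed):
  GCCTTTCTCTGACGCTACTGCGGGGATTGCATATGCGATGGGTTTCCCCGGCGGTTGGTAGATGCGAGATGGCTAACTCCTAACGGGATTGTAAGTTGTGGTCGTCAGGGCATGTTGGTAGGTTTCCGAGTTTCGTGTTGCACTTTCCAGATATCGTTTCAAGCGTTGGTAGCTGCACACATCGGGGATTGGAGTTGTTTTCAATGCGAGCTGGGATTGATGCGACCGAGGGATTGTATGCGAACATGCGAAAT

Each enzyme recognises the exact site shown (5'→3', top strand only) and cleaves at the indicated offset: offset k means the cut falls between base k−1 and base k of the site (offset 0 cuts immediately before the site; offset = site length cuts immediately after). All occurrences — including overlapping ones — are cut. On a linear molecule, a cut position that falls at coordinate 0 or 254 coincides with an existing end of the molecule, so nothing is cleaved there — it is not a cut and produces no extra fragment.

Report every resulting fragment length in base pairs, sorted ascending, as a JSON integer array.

[3,3,5,6,7,7,8,8,8,9,9,10,10,10,10,11,12,13,13,13,18,19,19,23]

Per-enzyme occurrences:
  AzqIX TTTC/0: at [3, 42, 122, 130, 143, 156, 198] ⇒ [3, 42, 122, 130, 143, 156, 198]
  OquIV GGGATTG/0: at [22, 84, 184, 212, 229] ⇒ [22, 84, 184, 212, 229]
  NpsI AGTTGT/3: at [93, 192] ⇒ [96, 195]
  DwuIII ATGCGA/0: at [32, 61, 203, 219, 237, 245] ⇒ [32, 61, 203, 219, 237, 245]
  EstX GTTGGTAG/2: at [53, 113, 164] ⇒ [55, 115, 166]

All cut coordinates (distinct, sorted): [3, 22, 32, 42, 55, 61, 84, 96, 115, 122, 130, 143, 156, 166, 184, 195, 198, 203, 212, 219, 229, 237, 245]

Fragment lengths:
  [0,3): 3 bp
  [3,22): 19 bp
  [22,32): 10 bp
  [32,42): 10 bp
  [42,55): 13 bp
  [55,61): 6 bp
  [61,84): 23 bp
  [84,96): 12 bp
  [96,115): 19 bp
  [115,122): 7 bp
  [122,130): 8 bp
  [130,143): 13 bp
  [143,156): 13 bp
  [156,166): 10 bp
  [166,184): 18 bp
  [184,195): 11 bp
  [195,198): 3 bp
  [198,203): 5 bp
  [203,212): 9 bp
  [212,219): 7 bp
  [219,229): 10 bp
  [229,237): 8 bp
  [237,245): 8 bp
  [245,254): 9 bp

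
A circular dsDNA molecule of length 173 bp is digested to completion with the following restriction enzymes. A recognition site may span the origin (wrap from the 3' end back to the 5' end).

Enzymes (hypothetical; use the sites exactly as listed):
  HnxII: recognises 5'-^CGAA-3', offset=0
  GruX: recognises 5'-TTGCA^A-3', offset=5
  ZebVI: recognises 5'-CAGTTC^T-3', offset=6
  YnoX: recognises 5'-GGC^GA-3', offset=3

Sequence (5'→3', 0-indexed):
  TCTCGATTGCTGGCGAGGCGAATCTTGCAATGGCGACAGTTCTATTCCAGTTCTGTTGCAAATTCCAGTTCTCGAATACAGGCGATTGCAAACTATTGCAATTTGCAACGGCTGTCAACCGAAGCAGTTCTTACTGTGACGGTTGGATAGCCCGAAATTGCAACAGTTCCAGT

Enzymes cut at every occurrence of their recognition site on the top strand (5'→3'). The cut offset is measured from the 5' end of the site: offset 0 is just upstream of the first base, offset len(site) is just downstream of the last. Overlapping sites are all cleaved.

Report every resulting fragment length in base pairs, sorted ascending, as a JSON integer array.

[1,1,4,5,7,7,7,8,10,10,10,11,11,11,11,12,12,13,22]

Per-enzyme occurrences:
  HnxII (CGAA, off=0): starts [18, 72, 119, 152] → cuts [18, 72, 119, 152]
  GruX (TTGCAA, off=5): starts [24, 55, 85, 95, 102, 157] → cuts [29, 60, 90, 100, 107, 162]
  ZebVI (CAGTTCT, off=6): starts [36, 47, 65, 124, 169] → cuts [2, 42, 53, 71, 130]
  YnoX (GGCGA, off=3): starts [11, 16, 31, 80] → cuts [14, 19, 34, 83]

Pooled cuts: [2, 14, 18, 19, 29, 34, 42, 53, 60, 71, 72, 83, 90, 100, 107, 119, 130, 152, 162]

Fragments:
  2→14: 12 bp
  14→18: 4 bp
  18→19: 1 bp
  19→29: 10 bp
  29→34: 5 bp
  34→42: 8 bp
  42→53: 11 bp
  53→60: 7 bp
  60→71: 11 bp
  71→72: 1 bp
  72→83: 11 bp
  83→90: 7 bp
  90→100: 10 bp
  100→107: 7 bp
  107→119: 12 bp
  119→130: 11 bp
  130→152: 22 bp
  152→162: 10 bp
  162→2 (wrap): 173-162+2 = 13 bp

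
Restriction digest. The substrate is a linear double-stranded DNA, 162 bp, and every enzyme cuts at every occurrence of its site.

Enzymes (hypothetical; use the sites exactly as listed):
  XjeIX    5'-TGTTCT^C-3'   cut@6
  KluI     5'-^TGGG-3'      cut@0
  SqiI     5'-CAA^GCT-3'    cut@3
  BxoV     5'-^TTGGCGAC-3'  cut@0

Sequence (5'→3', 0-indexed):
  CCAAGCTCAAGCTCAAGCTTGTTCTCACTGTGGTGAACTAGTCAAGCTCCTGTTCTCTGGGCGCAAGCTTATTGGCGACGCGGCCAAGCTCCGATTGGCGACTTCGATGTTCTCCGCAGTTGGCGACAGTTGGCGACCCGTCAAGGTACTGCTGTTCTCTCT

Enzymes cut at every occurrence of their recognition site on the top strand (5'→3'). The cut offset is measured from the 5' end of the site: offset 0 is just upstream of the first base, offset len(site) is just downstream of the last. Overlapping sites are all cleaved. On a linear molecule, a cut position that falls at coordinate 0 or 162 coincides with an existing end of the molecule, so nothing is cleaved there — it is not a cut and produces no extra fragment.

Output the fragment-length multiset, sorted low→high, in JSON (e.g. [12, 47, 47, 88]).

Site scan:
  XjeIX TGTTCTC/6: at [19, 50, 107, 152] ⇒ [25, 56, 113, 158]
  KluI TGGG/0: at [57] ⇒ [57]
  SqiI CAAGCT/3: at [1, 7, 13, 42, 63, 84] ⇒ [4, 10, 16, 45, 66, 87]
  BxoV TTGGCGAC/0: at [71, 94, 119, 129] ⇒ [71, 94, 119, 129]

All cut coordinates (distinct, sorted): [4, 10, 16, 25, 45, 56, 57, 66, 71, 87, 94, 113, 119, 129, 158]

Fragments:
  [0,4): 4 bp
  [4,10): 6 bp
  [10,16): 6 bp
  [16,25): 9 bp
  [25,45): 20 bp
  [45,56): 11 bp
  [56,57): 1 bp
  [57,66): 9 bp
  [66,71): 5 bp
  [71,87): 16 bp
  [87,94): 7 bp
  [94,113): 19 bp
  [113,119): 6 bp
  [119,129): 10 bp
  [129,158): 29 bp
  [158,162): 4 bp

[1,4,4,5,6,6,6,7,9,9,10,11,16,19,20,29]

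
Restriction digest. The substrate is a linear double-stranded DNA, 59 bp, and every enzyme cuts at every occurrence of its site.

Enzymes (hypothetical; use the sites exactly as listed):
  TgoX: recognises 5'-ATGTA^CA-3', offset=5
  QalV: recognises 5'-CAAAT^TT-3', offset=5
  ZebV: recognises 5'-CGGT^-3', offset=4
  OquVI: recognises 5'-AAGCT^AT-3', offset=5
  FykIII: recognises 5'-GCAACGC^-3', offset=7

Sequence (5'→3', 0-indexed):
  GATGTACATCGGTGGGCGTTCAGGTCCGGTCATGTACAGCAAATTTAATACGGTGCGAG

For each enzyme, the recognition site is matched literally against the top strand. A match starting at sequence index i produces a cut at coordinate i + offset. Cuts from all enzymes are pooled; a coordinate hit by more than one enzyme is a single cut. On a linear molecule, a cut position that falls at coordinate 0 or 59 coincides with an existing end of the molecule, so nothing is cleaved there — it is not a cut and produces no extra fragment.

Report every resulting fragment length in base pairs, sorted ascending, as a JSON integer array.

Per-enzyme occurrences:
  TgoX ATGTACA/5: at [1, 31] ⇒ [6, 36]
  QalV CAAATTT/5: at [39] ⇒ [44]
  ZebV CGGT/4: at [9, 26, 50] ⇒ [13, 30, 54]
  OquVI (AAGCTAT, off=5): no sites
  FykIII (GCAACGC, off=7): no sites

Pooled cuts: [6, 13, 30, 36, 44, 54]

Fragments:
  [0,6): 6 bp
  [6,13): 7 bp
  [13,30): 17 bp
  [30,36): 6 bp
  [36,44): 8 bp
  [44,54): 10 bp
  [54,59): 5 bp

[5,6,6,7,8,10,17]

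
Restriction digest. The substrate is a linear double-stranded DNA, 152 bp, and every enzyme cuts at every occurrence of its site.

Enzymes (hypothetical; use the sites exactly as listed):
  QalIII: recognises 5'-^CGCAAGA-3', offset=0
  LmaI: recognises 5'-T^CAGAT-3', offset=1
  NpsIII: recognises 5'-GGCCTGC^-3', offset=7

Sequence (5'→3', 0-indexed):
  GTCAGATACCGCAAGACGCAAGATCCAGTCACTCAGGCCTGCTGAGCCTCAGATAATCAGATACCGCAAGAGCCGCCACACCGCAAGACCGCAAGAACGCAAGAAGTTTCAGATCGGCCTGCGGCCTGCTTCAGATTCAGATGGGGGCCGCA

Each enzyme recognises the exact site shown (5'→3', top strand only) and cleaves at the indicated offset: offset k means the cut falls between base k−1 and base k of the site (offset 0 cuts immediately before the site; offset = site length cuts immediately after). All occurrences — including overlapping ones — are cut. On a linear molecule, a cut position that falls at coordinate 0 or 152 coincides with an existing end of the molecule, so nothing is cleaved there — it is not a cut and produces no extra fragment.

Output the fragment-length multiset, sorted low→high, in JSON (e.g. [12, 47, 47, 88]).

[2,2,6,7,7,7,7,7,8,8,8,12,13,15,17,26]

Site scan:
  QalIII CGCAAGA/0: at [9, 16, 64, 81, 89, 97] ⇒ [9, 16, 64, 81, 89, 97]
  LmaI TCAGAT/1: at [1, 48, 56, 108, 130, 136] ⇒ [2, 49, 57, 109, 131, 137]
  NpsIII GGCCTGC/7: at [35, 115, 122] ⇒ [42, 122, 129]

Pooled cuts: [2, 9, 16, 42, 49, 57, 64, 81, 89, 97, 109, 122, 129, 131, 137]

Fragments:
  [0,2): 2 bp
  [2,9): 7 bp
  [9,16): 7 bp
  [16,42): 26 bp
  [42,49): 7 bp
  [49,57): 8 bp
  [57,64): 7 bp
  [64,81): 17 bp
  [81,89): 8 bp
  [89,97): 8 bp
  [97,109): 12 bp
  [109,122): 13 bp
  [122,129): 7 bp
  [129,131): 2 bp
  [131,137): 6 bp
  [137,152): 15 bp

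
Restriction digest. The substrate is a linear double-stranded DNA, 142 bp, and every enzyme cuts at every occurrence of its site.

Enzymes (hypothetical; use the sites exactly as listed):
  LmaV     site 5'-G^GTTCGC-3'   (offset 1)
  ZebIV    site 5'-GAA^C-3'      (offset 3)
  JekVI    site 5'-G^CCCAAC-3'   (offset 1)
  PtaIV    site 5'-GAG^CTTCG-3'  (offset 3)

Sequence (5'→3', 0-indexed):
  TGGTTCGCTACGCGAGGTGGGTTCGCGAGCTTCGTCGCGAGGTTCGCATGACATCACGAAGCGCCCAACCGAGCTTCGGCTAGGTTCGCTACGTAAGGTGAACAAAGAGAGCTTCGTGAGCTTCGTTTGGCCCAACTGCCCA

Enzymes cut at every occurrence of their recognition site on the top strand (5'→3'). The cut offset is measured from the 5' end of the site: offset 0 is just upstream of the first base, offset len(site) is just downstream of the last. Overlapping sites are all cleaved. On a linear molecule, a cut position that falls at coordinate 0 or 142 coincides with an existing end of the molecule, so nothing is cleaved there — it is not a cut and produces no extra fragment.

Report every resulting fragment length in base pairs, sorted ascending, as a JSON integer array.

[2,9,9,9,10,10,10,12,12,18,19,22]

Per-enzyme occurrences:
  LmaV GGTTCGC/1: at [1, 19, 40, 82] ⇒ [2, 20, 41, 83]
  ZebIV GAAC/3: at [99] ⇒ [102]
  JekVI GCCCAAC/1: at [62, 129] ⇒ [63, 130]
  PtaIV GAGCTTCG/3: at [26, 70, 108, 117] ⇒ [29, 73, 111, 120]

All cut coordinates (distinct, sorted): [2, 20, 29, 41, 63, 73, 83, 102, 111, 120, 130]

Fragments:
  [0,2): 2 bp
  [2,20): 18 bp
  [20,29): 9 bp
  [29,41): 12 bp
  [41,63): 22 bp
  [63,73): 10 bp
  [73,83): 10 bp
  [83,102): 19 bp
  [102,111): 9 bp
  [111,120): 9 bp
  [120,130): 10 bp
  [130,142): 12 bp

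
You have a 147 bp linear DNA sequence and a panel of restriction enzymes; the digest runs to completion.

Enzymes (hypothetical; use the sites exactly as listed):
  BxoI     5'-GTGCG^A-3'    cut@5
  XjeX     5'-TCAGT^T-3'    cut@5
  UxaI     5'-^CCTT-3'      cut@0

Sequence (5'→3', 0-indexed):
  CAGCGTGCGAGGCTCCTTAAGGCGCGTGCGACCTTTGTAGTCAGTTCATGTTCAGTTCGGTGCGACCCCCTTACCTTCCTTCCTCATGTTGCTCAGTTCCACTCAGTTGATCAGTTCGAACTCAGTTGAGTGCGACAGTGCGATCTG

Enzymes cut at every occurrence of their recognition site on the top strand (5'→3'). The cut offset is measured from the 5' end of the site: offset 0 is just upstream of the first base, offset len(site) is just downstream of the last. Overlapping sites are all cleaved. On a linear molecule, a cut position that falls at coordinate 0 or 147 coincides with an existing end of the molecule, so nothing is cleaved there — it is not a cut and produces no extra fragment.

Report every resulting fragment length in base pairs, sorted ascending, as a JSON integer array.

Per-enzyme occurrences:
  BxoI (GTGCGA, off=5): starts [4, 25, 59, 129, 137] → cuts [9, 30, 64, 134, 142]
  XjeX (TCAGTT, off=5): starts [40, 51, 92, 102, 110, 121] → cuts [45, 56, 97, 107, 115, 126]
  UxaI (CCTT, off=0): starts [14, 31, 68, 73, 77] → cuts [14, 31, 68, 73, 77]

All cut coordinates (distinct, sorted): [9, 14, 30, 31, 45, 56, 64, 68, 73, 77, 97, 107, 115, 126, 134, 142]

Fragment lengths:
  [0,9): 9 bp
  [9,14): 5 bp
  [14,30): 16 bp
  [30,31): 1 bp
  [31,45): 14 bp
  [45,56): 11 bp
  [56,64): 8 bp
  [64,68): 4 bp
  [68,73): 5 bp
  [73,77): 4 bp
  [77,97): 20 bp
  [97,107): 10 bp
  [107,115): 8 bp
  [115,126): 11 bp
  [126,134): 8 bp
  [134,142): 8 bp
  [142,147): 5 bp

[1,4,4,5,5,5,8,8,8,8,9,10,11,11,14,16,20]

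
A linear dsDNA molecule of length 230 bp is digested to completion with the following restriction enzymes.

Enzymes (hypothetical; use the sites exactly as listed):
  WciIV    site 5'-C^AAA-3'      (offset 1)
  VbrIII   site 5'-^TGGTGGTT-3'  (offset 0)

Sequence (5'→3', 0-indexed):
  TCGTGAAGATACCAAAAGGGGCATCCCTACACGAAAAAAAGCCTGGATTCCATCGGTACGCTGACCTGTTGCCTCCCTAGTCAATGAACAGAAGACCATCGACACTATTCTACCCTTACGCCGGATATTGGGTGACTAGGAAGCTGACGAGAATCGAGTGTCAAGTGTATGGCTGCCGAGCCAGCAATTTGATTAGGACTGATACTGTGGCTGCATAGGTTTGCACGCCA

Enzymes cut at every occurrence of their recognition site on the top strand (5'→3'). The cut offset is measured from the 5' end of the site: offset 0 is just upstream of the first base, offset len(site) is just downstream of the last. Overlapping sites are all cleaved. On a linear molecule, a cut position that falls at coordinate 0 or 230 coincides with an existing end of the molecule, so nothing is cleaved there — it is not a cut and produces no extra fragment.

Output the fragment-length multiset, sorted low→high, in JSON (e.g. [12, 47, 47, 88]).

Scan for sites:
  WciIV (CAAA, off=1): starts [12] → cuts [13]
  VbrIII (TGGTGGTT, off=0): no sites

Pooled cuts: [13]

Fragment lengths:
  [0,13): 13 bp
  [13,230): 217 bp

[13,217]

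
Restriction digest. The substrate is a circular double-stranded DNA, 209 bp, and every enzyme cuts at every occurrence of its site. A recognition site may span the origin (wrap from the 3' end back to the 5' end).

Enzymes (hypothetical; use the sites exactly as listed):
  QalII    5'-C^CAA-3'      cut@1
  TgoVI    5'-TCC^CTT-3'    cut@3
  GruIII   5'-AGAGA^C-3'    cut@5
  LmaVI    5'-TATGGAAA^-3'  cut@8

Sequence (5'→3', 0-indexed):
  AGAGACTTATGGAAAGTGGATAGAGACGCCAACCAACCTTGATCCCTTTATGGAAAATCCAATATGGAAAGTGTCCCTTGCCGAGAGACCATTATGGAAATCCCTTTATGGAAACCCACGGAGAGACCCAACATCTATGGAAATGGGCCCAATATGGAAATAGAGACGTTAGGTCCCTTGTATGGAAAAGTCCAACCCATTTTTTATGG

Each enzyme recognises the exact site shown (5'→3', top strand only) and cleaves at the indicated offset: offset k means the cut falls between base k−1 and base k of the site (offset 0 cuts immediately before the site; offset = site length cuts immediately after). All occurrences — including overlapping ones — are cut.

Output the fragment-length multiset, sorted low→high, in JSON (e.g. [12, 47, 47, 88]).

Scan for sites:
  QalII CCAA/1: at [28, 32, 58, 127, 148, 191] ⇒ [29, 33, 59, 128, 149, 192]
  TgoVI TCCCTT/3: at [42, 73, 100, 173] ⇒ [45, 76, 103, 176]
  GruIII AGAGAC/5: at [0, 21, 83, 121, 161] ⇒ [5, 26, 88, 126, 166]
  LmaVI TATGGAAA/8: at [7, 48, 62, 92, 106, 135, 152, 180] ⇒ [15, 56, 70, 100, 114, 143, 160, 188]

Pooled cuts: [5, 15, 26, 29, 33, 45, 56, 59, 70, 76, 88, 100, 103, 114, 126, 128, 143, 149, 160, 166, 176, 188, 192]

Fragment lengths:
  5→15: 10 bp
  15→26: 11 bp
  26→29: 3 bp
  29→33: 4 bp
  33→45: 12 bp
  45→56: 11 bp
  56→59: 3 bp
  59→70: 11 bp
  70→76: 6 bp
  76→88: 12 bp
  88→100: 12 bp
  100→103: 3 bp
  103→114: 11 bp
  114→126: 12 bp
  126→128: 2 bp
  128→143: 15 bp
  143→149: 6 bp
  149→160: 11 bp
  160→166: 6 bp
  166→176: 10 bp
  176→188: 12 bp
  188→192: 4 bp
  192→5 (wrap): 209-192+5 = 22 bp

[2,3,3,3,4,4,6,6,6,10,10,11,11,11,11,11,12,12,12,12,12,15,22]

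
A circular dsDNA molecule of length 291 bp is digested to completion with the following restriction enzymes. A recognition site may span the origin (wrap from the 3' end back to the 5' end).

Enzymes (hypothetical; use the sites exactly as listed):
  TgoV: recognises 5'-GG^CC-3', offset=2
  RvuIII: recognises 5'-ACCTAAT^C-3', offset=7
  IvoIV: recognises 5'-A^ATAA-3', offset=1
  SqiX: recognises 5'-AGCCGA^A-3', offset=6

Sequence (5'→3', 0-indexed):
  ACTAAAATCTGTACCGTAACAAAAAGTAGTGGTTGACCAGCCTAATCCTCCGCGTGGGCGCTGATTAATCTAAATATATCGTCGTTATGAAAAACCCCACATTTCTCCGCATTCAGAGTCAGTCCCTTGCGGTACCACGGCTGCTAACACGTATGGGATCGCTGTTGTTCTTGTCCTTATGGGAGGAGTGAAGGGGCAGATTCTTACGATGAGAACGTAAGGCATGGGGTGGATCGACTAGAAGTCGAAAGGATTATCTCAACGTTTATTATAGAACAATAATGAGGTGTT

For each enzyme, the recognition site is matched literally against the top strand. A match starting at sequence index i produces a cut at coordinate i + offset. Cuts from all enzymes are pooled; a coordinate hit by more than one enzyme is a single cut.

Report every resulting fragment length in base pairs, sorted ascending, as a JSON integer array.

Site scan:
  TgoV (GGCC, off=2): no sites
  RvuIII (ACCTAATC, off=7): no sites
  IvoIV (AATAA, off=1): starts [277] → cuts [278]
  SqiX (AGCCGAA, off=6): no sites

All cut coordinates (distinct, sorted): [278]

Fragments:
  278→278 (wrap): 291-278+278 = 291 bp

[291]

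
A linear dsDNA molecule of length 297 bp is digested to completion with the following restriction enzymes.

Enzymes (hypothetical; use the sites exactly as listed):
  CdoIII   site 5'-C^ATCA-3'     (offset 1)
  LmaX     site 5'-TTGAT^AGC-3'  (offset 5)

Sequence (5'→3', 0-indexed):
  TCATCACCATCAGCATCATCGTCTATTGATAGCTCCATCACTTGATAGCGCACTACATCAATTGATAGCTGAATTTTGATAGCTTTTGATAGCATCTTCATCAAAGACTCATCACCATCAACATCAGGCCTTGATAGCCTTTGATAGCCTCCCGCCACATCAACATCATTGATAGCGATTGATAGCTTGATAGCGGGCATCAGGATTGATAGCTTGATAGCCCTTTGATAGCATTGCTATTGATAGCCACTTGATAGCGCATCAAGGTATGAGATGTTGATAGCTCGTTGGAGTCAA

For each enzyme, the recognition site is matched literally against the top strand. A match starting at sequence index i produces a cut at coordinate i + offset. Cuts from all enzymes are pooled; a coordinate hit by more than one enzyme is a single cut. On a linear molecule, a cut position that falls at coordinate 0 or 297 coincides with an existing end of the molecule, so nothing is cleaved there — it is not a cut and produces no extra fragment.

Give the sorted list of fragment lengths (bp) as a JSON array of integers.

[2,5,6,6,6,6,6,6,7,8,8,9,9,10,10,10,10,10,10,11,11,11,12,13,13,14,15,16,16,21]

Site scan:
  CdoIII CATCA/1: at [1, 7, 13, 35, 55, 98, 109, 115, 121, 157, 163, 197, 259] ⇒ [2, 8, 14, 36, 56, 99, 110, 116, 122, 158, 164, 198, 260]
  LmaX TTGATAGC/5: at [25, 41, 61, 75, 85, 130, 140, 168, 178, 186, 205, 213, 224, 239, 250, 276] ⇒ [30, 46, 66, 80, 90, 135, 145, 173, 183, 191, 210, 218, 229, 244, 255, 281]

All cut coordinates (distinct, sorted): [2, 8, 14, 30, 36, 46, 56, 66, 80, 90, 99, 110, 116, 122, 135, 145, 158, 164, 173, 183, 191, 198, 210, 218, 229, 244, 255, 260, 281]

Fragment lengths:
  [0,2): 2 bp
  [2,8): 6 bp
  [8,14): 6 bp
  [14,30): 16 bp
  [30,36): 6 bp
  [36,46): 10 bp
  [46,56): 10 bp
  [56,66): 10 bp
  [66,80): 14 bp
  [80,90): 10 bp
  [90,99): 9 bp
  [99,110): 11 bp
  [110,116): 6 bp
  [116,122): 6 bp
  [122,135): 13 bp
  [135,145): 10 bp
  [145,158): 13 bp
  [158,164): 6 bp
  [164,173): 9 bp
  [173,183): 10 bp
  [183,191): 8 bp
  [191,198): 7 bp
  [198,210): 12 bp
  [210,218): 8 bp
  [218,229): 11 bp
  [229,244): 15 bp
  [244,255): 11 bp
  [255,260): 5 bp
  [260,281): 21 bp
  [281,297): 16 bp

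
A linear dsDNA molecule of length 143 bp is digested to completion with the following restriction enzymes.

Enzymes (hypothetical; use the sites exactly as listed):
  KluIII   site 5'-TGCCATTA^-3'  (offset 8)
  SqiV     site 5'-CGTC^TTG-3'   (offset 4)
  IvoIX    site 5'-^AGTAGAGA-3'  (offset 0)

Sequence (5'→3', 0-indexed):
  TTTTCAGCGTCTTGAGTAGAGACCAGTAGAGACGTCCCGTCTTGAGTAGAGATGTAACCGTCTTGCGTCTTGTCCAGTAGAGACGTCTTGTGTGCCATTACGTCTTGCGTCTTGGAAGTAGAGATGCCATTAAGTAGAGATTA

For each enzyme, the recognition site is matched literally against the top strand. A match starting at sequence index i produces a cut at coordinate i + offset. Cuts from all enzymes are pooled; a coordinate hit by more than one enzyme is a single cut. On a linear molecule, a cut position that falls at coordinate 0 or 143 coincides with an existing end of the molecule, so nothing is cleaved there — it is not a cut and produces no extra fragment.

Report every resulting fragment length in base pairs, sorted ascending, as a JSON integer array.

[3,3,4,5,6,7,7,10,11,11,12,13,16,17,18]

Scan for sites:
  KluIII TGCCATTA/8: at [92, 124] ⇒ [100, 132]
  SqiV CGTCTTG/4: at [7, 37, 58, 65, 83, 100, 107] ⇒ [11, 41, 62, 69, 87, 104, 111]
  IvoIX AGTAGAGA/0: at [14, 24, 44, 75, 116, 132] ⇒ [14, 24, 44, 75, 116, 132]

Pooled cuts: [11, 14, 24, 41, 44, 62, 69, 75, 87, 100, 104, 111, 116, 132]

Fragments:
  [0,11): 11 bp
  [11,14): 3 bp
  [14,24): 10 bp
  [24,41): 17 bp
  [41,44): 3 bp
  [44,62): 18 bp
  [62,69): 7 bp
  [69,75): 6 bp
  [75,87): 12 bp
  [87,100): 13 bp
  [100,104): 4 bp
  [104,111): 7 bp
  [111,116): 5 bp
  [116,132): 16 bp
  [132,143): 11 bp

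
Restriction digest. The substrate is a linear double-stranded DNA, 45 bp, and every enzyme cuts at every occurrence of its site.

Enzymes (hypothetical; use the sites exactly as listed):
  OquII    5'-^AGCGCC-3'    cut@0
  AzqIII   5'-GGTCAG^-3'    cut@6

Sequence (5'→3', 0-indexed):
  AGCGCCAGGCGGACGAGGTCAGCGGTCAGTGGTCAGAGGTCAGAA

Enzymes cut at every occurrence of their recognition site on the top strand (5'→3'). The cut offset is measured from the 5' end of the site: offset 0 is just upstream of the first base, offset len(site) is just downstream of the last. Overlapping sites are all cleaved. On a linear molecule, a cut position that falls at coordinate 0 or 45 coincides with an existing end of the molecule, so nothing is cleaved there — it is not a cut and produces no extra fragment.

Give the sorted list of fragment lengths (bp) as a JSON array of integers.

Site scan:
  OquII AGCGCC/0: at [0] ⇒ [] (position 0 is a terminus of the linear molecule — no cut)
  AzqIII GGTCAG/6: at [16, 23, 30, 37] ⇒ [22, 29, 36, 43]

All cut coordinates (distinct, sorted): [22, 29, 36, 43]

Fragments:
  [0,22): 22 bp
  [22,29): 7 bp
  [29,36): 7 bp
  [36,43): 7 bp
  [43,45): 2 bp

[2,7,7,7,22]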